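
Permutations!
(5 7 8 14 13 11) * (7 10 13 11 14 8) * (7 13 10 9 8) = (5 9 8 7 13 14 11) = [0, 1, 2, 3, 4, 9, 6, 13, 7, 8, 10, 5, 12, 14, 11]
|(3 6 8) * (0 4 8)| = 5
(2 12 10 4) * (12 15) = (2 15 12 10 4) = [0, 1, 15, 3, 2, 5, 6, 7, 8, 9, 4, 11, 10, 13, 14, 12]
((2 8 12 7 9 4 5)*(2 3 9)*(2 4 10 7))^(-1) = (2 12 8)(3 5 4 7 10 9) = [0, 1, 12, 5, 7, 4, 6, 10, 2, 3, 9, 11, 8]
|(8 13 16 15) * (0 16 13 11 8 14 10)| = 10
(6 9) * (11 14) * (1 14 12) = [0, 14, 2, 3, 4, 5, 9, 7, 8, 6, 10, 12, 1, 13, 11] = (1 14 11 12)(6 9)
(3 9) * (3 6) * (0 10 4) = [10, 1, 2, 9, 0, 5, 3, 7, 8, 6, 4] = (0 10 4)(3 9 6)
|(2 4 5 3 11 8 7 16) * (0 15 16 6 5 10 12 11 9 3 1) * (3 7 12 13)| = |(0 15 16 2 4 10 13 3 9 7 6 5 1)(8 12 11)| = 39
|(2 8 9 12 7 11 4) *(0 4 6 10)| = 10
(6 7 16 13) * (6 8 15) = (6 7 16 13 8 15) = [0, 1, 2, 3, 4, 5, 7, 16, 15, 9, 10, 11, 12, 8, 14, 6, 13]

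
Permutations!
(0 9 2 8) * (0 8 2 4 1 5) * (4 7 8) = (0 9 7 8 4 1 5) = [9, 5, 2, 3, 1, 0, 6, 8, 4, 7]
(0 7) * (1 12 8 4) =[7, 12, 2, 3, 1, 5, 6, 0, 4, 9, 10, 11, 8] =(0 7)(1 12 8 4)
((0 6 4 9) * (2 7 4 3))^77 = (9) = [0, 1, 2, 3, 4, 5, 6, 7, 8, 9]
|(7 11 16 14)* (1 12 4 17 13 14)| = |(1 12 4 17 13 14 7 11 16)| = 9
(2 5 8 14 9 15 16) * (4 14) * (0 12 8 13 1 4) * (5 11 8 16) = (0 12 16 2 11 8)(1 4 14 9 15 5 13) = [12, 4, 11, 3, 14, 13, 6, 7, 0, 15, 10, 8, 16, 1, 9, 5, 2]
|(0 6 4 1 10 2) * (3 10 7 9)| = |(0 6 4 1 7 9 3 10 2)| = 9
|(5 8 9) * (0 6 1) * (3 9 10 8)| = |(0 6 1)(3 9 5)(8 10)| = 6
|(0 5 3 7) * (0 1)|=5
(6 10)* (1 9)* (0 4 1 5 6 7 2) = (0 4 1 9 5 6 10 7 2) = [4, 9, 0, 3, 1, 6, 10, 2, 8, 5, 7]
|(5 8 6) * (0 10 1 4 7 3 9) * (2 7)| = |(0 10 1 4 2 7 3 9)(5 8 6)| = 24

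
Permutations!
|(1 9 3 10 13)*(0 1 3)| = 3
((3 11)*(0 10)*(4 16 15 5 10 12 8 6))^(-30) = (0 15 6)(4 12 5)(8 10 16) = [15, 1, 2, 3, 12, 4, 0, 7, 10, 9, 16, 11, 5, 13, 14, 6, 8]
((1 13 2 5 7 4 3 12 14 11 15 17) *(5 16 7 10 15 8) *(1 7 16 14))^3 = (1 14 5 17 3 13 11 10 7 12 2 8 15 4) = [0, 14, 8, 13, 1, 17, 6, 12, 15, 9, 7, 10, 2, 11, 5, 4, 16, 3]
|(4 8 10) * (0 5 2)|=3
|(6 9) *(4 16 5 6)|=|(4 16 5 6 9)|=5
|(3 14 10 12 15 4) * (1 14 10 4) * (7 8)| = 14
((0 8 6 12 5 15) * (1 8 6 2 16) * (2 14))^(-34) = (0 6 12 5 15)(1 8 14 2 16) = [6, 8, 16, 3, 4, 15, 12, 7, 14, 9, 10, 11, 5, 13, 2, 0, 1]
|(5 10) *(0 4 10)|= |(0 4 10 5)|= 4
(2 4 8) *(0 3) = (0 3)(2 4 8) = [3, 1, 4, 0, 8, 5, 6, 7, 2]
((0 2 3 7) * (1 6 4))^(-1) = (0 7 3 2)(1 4 6) = [7, 4, 0, 2, 6, 5, 1, 3]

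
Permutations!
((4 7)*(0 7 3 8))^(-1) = (0 8 3 4 7) = [8, 1, 2, 4, 7, 5, 6, 0, 3]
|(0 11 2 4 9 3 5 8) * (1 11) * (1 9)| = |(0 9 3 5 8)(1 11 2 4)| = 20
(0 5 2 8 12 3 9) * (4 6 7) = (0 5 2 8 12 3 9)(4 6 7) = [5, 1, 8, 9, 6, 2, 7, 4, 12, 0, 10, 11, 3]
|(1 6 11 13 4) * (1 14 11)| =4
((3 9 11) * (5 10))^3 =[0, 1, 2, 3, 4, 10, 6, 7, 8, 9, 5, 11] =(11)(5 10)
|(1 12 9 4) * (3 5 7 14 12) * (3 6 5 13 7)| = 10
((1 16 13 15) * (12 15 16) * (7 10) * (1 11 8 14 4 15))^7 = (1 12)(4 11 14 15 8)(7 10)(13 16) = [0, 12, 2, 3, 11, 5, 6, 10, 4, 9, 7, 14, 1, 16, 15, 8, 13]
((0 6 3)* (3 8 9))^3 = [9, 1, 2, 8, 4, 5, 3, 7, 0, 6] = (0 9 6 3 8)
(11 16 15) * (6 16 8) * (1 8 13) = (1 8 6 16 15 11 13) = [0, 8, 2, 3, 4, 5, 16, 7, 6, 9, 10, 13, 12, 1, 14, 11, 15]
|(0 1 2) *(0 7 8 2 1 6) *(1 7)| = 4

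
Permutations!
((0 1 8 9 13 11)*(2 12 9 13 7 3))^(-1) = (0 11 13 8 1)(2 3 7 9 12) = [11, 0, 3, 7, 4, 5, 6, 9, 1, 12, 10, 13, 2, 8]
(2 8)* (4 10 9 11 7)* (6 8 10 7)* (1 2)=[0, 2, 10, 3, 7, 5, 8, 4, 1, 11, 9, 6]=(1 2 10 9 11 6 8)(4 7)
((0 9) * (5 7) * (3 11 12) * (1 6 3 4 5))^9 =(0 9)(1 6 3 11 12 4 5 7) =[9, 6, 2, 11, 5, 7, 3, 1, 8, 0, 10, 12, 4]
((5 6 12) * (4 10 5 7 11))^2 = [0, 1, 2, 3, 5, 12, 7, 4, 8, 9, 6, 10, 11] = (4 5 12 11 10 6 7)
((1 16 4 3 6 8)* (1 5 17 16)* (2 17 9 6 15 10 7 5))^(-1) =(2 8 6 9 5 7 10 15 3 4 16 17) =[0, 1, 8, 4, 16, 7, 9, 10, 6, 5, 15, 11, 12, 13, 14, 3, 17, 2]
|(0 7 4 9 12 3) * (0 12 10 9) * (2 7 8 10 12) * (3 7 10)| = |(0 8 3 2 10 9 12 7 4)| = 9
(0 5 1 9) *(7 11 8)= (0 5 1 9)(7 11 8)= [5, 9, 2, 3, 4, 1, 6, 11, 7, 0, 10, 8]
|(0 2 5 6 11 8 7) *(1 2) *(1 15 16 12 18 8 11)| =|(0 15 16 12 18 8 7)(1 2 5 6)| =28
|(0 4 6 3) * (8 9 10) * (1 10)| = |(0 4 6 3)(1 10 8 9)| = 4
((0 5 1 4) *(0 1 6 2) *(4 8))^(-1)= [2, 4, 6, 3, 8, 0, 5, 7, 1]= (0 2 6 5)(1 4 8)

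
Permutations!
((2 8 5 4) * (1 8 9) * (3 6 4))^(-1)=[0, 9, 4, 5, 6, 8, 3, 7, 1, 2]=(1 9 2 4 6 3 5 8)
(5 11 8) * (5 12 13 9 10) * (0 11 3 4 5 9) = (0 11 8 12 13)(3 4 5)(9 10) = [11, 1, 2, 4, 5, 3, 6, 7, 12, 10, 9, 8, 13, 0]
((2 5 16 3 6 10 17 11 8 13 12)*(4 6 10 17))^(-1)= (2 12 13 8 11 17 6 4 10 3 16 5)= [0, 1, 12, 16, 10, 2, 4, 7, 11, 9, 3, 17, 13, 8, 14, 15, 5, 6]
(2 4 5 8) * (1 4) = (1 4 5 8 2) = [0, 4, 1, 3, 5, 8, 6, 7, 2]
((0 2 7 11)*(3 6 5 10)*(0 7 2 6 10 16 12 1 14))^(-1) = [14, 12, 2, 10, 4, 6, 0, 11, 8, 9, 3, 7, 16, 13, 1, 15, 5] = (0 14 1 12 16 5 6)(3 10)(7 11)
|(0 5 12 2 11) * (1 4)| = 10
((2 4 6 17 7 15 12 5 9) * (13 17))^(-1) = [0, 1, 9, 3, 2, 12, 4, 17, 8, 5, 10, 11, 15, 6, 14, 7, 16, 13] = (2 9 5 12 15 7 17 13 6 4)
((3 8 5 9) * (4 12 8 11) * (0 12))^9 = (0 12 8 5 9 3 11 4) = [12, 1, 2, 11, 0, 9, 6, 7, 5, 3, 10, 4, 8]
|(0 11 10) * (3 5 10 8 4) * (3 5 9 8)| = |(0 11 3 9 8 4 5 10)| = 8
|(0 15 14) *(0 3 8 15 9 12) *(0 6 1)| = 20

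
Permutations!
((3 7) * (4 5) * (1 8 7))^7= (1 3 7 8)(4 5)= [0, 3, 2, 7, 5, 4, 6, 8, 1]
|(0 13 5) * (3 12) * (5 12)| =5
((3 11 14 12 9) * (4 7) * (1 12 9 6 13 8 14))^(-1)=[0, 11, 2, 9, 7, 5, 12, 4, 13, 14, 10, 3, 1, 6, 8]=(1 11 3 9 14 8 13 6 12)(4 7)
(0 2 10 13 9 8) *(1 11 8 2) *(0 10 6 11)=(0 1)(2 6 11 8 10 13 9)=[1, 0, 6, 3, 4, 5, 11, 7, 10, 2, 13, 8, 12, 9]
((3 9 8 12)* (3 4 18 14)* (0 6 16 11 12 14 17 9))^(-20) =(0 12 9)(3 11 17)(4 8 6)(14 16 18) =[12, 1, 2, 11, 8, 5, 4, 7, 6, 0, 10, 17, 9, 13, 16, 15, 18, 3, 14]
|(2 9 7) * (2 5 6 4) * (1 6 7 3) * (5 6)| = 8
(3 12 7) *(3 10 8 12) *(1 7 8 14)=(1 7 10 14)(8 12)=[0, 7, 2, 3, 4, 5, 6, 10, 12, 9, 14, 11, 8, 13, 1]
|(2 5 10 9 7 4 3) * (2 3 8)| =|(2 5 10 9 7 4 8)| =7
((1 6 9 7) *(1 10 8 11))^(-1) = [0, 11, 2, 3, 4, 5, 1, 9, 10, 6, 7, 8] = (1 11 8 10 7 9 6)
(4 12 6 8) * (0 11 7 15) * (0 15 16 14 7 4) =(0 11 4 12 6 8)(7 16 14) =[11, 1, 2, 3, 12, 5, 8, 16, 0, 9, 10, 4, 6, 13, 7, 15, 14]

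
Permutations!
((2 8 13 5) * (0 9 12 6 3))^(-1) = (0 3 6 12 9)(2 5 13 8) = [3, 1, 5, 6, 4, 13, 12, 7, 2, 0, 10, 11, 9, 8]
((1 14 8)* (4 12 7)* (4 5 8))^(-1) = (1 8 5 7 12 4 14) = [0, 8, 2, 3, 14, 7, 6, 12, 5, 9, 10, 11, 4, 13, 1]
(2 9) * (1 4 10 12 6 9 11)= (1 4 10 12 6 9 2 11)= [0, 4, 11, 3, 10, 5, 9, 7, 8, 2, 12, 1, 6]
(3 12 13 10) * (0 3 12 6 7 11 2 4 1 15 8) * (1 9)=(0 3 6 7 11 2 4 9 1 15 8)(10 12 13)=[3, 15, 4, 6, 9, 5, 7, 11, 0, 1, 12, 2, 13, 10, 14, 8]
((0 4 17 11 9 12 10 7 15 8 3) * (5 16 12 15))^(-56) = [0, 1, 2, 3, 4, 7, 6, 10, 8, 9, 12, 11, 16, 13, 14, 15, 5, 17] = (17)(5 7 10 12 16)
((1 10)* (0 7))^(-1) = [7, 10, 2, 3, 4, 5, 6, 0, 8, 9, 1] = (0 7)(1 10)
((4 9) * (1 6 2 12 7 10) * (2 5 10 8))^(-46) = (1 5)(2 7)(6 10)(8 12) = [0, 5, 7, 3, 4, 1, 10, 2, 12, 9, 6, 11, 8]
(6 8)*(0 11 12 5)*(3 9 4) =[11, 1, 2, 9, 3, 0, 8, 7, 6, 4, 10, 12, 5] =(0 11 12 5)(3 9 4)(6 8)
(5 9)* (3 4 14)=[0, 1, 2, 4, 14, 9, 6, 7, 8, 5, 10, 11, 12, 13, 3]=(3 4 14)(5 9)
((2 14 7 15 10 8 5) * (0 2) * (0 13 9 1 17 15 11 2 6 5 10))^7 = (0 15 17 1 9 13 5 6)(2 11 7 14)(8 10) = [15, 9, 11, 3, 4, 6, 0, 14, 10, 13, 8, 7, 12, 5, 2, 17, 16, 1]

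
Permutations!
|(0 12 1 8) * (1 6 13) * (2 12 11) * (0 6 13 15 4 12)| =21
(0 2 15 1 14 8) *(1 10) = (0 2 15 10 1 14 8) = [2, 14, 15, 3, 4, 5, 6, 7, 0, 9, 1, 11, 12, 13, 8, 10]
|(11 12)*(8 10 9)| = 6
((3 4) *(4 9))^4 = (3 9 4) = [0, 1, 2, 9, 3, 5, 6, 7, 8, 4]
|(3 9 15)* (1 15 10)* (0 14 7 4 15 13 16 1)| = |(0 14 7 4 15 3 9 10)(1 13 16)| = 24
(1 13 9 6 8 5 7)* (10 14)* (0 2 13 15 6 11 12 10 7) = (0 2 13 9 11 12 10 14 7 1 15 6 8 5) = [2, 15, 13, 3, 4, 0, 8, 1, 5, 11, 14, 12, 10, 9, 7, 6]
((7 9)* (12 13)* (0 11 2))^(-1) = (0 2 11)(7 9)(12 13) = [2, 1, 11, 3, 4, 5, 6, 9, 8, 7, 10, 0, 13, 12]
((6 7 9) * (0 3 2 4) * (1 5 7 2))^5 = (0 9 3 6 1 2 5 4 7) = [9, 2, 5, 6, 7, 4, 1, 0, 8, 3]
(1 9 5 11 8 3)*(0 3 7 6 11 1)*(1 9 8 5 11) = (0 3)(1 8 7 6)(5 9 11) = [3, 8, 2, 0, 4, 9, 1, 6, 7, 11, 10, 5]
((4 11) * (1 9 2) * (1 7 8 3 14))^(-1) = [0, 14, 9, 8, 11, 5, 6, 2, 7, 1, 10, 4, 12, 13, 3] = (1 14 3 8 7 2 9)(4 11)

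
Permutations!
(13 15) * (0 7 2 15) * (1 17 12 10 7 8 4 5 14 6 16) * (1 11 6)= [8, 17, 15, 3, 5, 14, 16, 2, 4, 9, 7, 6, 10, 0, 1, 13, 11, 12]= (0 8 4 5 14 1 17 12 10 7 2 15 13)(6 16 11)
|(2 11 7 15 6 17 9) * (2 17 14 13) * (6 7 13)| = |(2 11 13)(6 14)(7 15)(9 17)| = 6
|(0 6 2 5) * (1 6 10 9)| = |(0 10 9 1 6 2 5)| = 7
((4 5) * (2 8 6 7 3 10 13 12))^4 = (2 3)(6 13)(7 12)(8 10) = [0, 1, 3, 2, 4, 5, 13, 12, 10, 9, 8, 11, 7, 6]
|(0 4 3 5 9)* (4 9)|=|(0 9)(3 5 4)|=6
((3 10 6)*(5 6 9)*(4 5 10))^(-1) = (3 6 5 4)(9 10) = [0, 1, 2, 6, 3, 4, 5, 7, 8, 10, 9]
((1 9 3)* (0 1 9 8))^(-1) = [8, 0, 2, 9, 4, 5, 6, 7, 1, 3] = (0 8 1)(3 9)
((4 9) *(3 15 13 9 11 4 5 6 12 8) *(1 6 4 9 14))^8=(15)=[0, 1, 2, 3, 4, 5, 6, 7, 8, 9, 10, 11, 12, 13, 14, 15]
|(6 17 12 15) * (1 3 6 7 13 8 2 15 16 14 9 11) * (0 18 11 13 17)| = 30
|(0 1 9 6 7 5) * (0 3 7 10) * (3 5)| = 10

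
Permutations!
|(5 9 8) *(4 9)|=4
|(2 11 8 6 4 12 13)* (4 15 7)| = |(2 11 8 6 15 7 4 12 13)| = 9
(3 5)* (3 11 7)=(3 5 11 7)=[0, 1, 2, 5, 4, 11, 6, 3, 8, 9, 10, 7]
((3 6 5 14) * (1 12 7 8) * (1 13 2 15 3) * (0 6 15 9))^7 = [8, 0, 12, 15, 4, 2, 13, 5, 14, 7, 10, 11, 6, 1, 9, 3] = (0 8 14 9 7 5 2 12 6 13 1)(3 15)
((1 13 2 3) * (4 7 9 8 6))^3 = [0, 3, 13, 2, 8, 5, 9, 6, 7, 4, 10, 11, 12, 1] = (1 3 2 13)(4 8 7 6 9)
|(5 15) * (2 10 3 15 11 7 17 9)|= |(2 10 3 15 5 11 7 17 9)|= 9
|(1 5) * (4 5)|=3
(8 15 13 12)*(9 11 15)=(8 9 11 15 13 12)=[0, 1, 2, 3, 4, 5, 6, 7, 9, 11, 10, 15, 8, 12, 14, 13]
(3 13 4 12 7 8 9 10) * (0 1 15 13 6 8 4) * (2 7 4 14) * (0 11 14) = (0 1 15 13 11 14 2 7)(3 6 8 9 10)(4 12) = [1, 15, 7, 6, 12, 5, 8, 0, 9, 10, 3, 14, 4, 11, 2, 13]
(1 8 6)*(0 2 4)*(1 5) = (0 2 4)(1 8 6 5) = [2, 8, 4, 3, 0, 1, 5, 7, 6]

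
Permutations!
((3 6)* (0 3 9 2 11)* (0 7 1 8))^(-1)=(0 8 1 7 11 2 9 6 3)=[8, 7, 9, 0, 4, 5, 3, 11, 1, 6, 10, 2]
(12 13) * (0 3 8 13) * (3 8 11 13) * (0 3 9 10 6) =(0 8 9 10 6)(3 11 13 12) =[8, 1, 2, 11, 4, 5, 0, 7, 9, 10, 6, 13, 3, 12]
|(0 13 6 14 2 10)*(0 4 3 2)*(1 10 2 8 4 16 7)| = 12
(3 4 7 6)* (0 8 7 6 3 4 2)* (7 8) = (8)(0 7 3 2)(4 6) = [7, 1, 0, 2, 6, 5, 4, 3, 8]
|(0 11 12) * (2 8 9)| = 3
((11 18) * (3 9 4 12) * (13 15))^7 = (3 12 4 9)(11 18)(13 15) = [0, 1, 2, 12, 9, 5, 6, 7, 8, 3, 10, 18, 4, 15, 14, 13, 16, 17, 11]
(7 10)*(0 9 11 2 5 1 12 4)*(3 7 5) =(0 9 11 2 3 7 10 5 1 12 4) =[9, 12, 3, 7, 0, 1, 6, 10, 8, 11, 5, 2, 4]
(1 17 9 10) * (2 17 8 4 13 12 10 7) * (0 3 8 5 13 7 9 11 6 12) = (0 3 8 4 7 2 17 11 6 12 10 1 5 13) = [3, 5, 17, 8, 7, 13, 12, 2, 4, 9, 1, 6, 10, 0, 14, 15, 16, 11]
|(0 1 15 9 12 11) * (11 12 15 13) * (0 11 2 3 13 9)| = 12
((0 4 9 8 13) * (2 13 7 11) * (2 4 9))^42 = (0 8 11 2)(4 13 9 7) = [8, 1, 0, 3, 13, 5, 6, 4, 11, 7, 10, 2, 12, 9]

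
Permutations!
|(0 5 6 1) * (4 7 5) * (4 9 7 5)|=7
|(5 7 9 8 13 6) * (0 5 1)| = 8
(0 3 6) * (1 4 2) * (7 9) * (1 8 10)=[3, 4, 8, 6, 2, 5, 0, 9, 10, 7, 1]=(0 3 6)(1 4 2 8 10)(7 9)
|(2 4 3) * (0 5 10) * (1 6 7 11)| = |(0 5 10)(1 6 7 11)(2 4 3)| = 12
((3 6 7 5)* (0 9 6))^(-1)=[3, 1, 2, 5, 4, 7, 9, 6, 8, 0]=(0 3 5 7 6 9)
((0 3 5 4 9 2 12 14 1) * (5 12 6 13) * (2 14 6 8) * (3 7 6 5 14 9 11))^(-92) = (0 14 6)(1 13 7)(3 4 12 11 5) = [14, 13, 2, 4, 12, 3, 0, 1, 8, 9, 10, 5, 11, 7, 6]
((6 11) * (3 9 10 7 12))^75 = [0, 1, 2, 3, 4, 5, 11, 7, 8, 9, 10, 6, 12] = (12)(6 11)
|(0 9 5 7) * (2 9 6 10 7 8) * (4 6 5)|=9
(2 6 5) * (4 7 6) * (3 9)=(2 4 7 6 5)(3 9)=[0, 1, 4, 9, 7, 2, 5, 6, 8, 3]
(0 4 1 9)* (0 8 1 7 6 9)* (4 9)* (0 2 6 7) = (0 9 8 1 2 6 4) = [9, 2, 6, 3, 0, 5, 4, 7, 1, 8]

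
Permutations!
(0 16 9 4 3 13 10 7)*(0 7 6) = (0 16 9 4 3 13 10 6) = [16, 1, 2, 13, 3, 5, 0, 7, 8, 4, 6, 11, 12, 10, 14, 15, 9]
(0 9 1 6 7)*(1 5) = (0 9 5 1 6 7) = [9, 6, 2, 3, 4, 1, 7, 0, 8, 5]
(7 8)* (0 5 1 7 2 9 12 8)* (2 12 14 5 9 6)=[9, 7, 6, 3, 4, 1, 2, 0, 12, 14, 10, 11, 8, 13, 5]=(0 9 14 5 1 7)(2 6)(8 12)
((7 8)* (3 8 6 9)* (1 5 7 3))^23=(1 6 5 9 7)(3 8)=[0, 6, 2, 8, 4, 9, 5, 1, 3, 7]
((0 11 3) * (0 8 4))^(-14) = (0 11 3 8 4) = [11, 1, 2, 8, 0, 5, 6, 7, 4, 9, 10, 3]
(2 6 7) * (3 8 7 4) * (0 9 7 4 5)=(0 9 7 2 6 5)(3 8 4)=[9, 1, 6, 8, 3, 0, 5, 2, 4, 7]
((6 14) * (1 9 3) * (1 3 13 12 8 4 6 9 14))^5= (1 8 9 6 12 14 4 13)= [0, 8, 2, 3, 13, 5, 12, 7, 9, 6, 10, 11, 14, 1, 4]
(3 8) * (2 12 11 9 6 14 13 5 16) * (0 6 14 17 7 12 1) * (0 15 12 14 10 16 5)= (0 6 17 7 14 13)(1 15 12 11 9 10 16 2)(3 8)= [6, 15, 1, 8, 4, 5, 17, 14, 3, 10, 16, 9, 11, 0, 13, 12, 2, 7]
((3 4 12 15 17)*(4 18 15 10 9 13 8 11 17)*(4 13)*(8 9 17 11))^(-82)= (3 17 10 12 4 9 13 15 18)= [0, 1, 2, 17, 9, 5, 6, 7, 8, 13, 12, 11, 4, 15, 14, 18, 16, 10, 3]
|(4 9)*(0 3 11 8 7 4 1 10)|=|(0 3 11 8 7 4 9 1 10)|=9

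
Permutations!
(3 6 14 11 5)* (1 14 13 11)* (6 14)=(1 6 13 11 5 3 14)=[0, 6, 2, 14, 4, 3, 13, 7, 8, 9, 10, 5, 12, 11, 1]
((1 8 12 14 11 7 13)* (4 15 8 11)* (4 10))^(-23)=[0, 11, 2, 3, 15, 5, 6, 13, 12, 9, 4, 7, 14, 1, 10, 8]=(1 11 7 13)(4 15 8 12 14 10)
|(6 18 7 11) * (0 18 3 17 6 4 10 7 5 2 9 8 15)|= |(0 18 5 2 9 8 15)(3 17 6)(4 10 7 11)|= 84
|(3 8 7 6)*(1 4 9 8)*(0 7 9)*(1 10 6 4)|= 6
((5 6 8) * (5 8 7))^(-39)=(8)=[0, 1, 2, 3, 4, 5, 6, 7, 8]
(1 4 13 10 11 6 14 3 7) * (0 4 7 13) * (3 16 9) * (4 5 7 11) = (0 5 7 1 11 6 14 16 9 3 13 10 4) = [5, 11, 2, 13, 0, 7, 14, 1, 8, 3, 4, 6, 12, 10, 16, 15, 9]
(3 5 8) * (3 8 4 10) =(3 5 4 10) =[0, 1, 2, 5, 10, 4, 6, 7, 8, 9, 3]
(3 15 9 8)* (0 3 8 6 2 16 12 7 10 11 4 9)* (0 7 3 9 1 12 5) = [9, 12, 16, 15, 1, 0, 2, 10, 8, 6, 11, 4, 3, 13, 14, 7, 5] = (0 9 6 2 16 5)(1 12 3 15 7 10 11 4)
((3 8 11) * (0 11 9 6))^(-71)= [11, 1, 2, 8, 4, 5, 0, 7, 9, 6, 10, 3]= (0 11 3 8 9 6)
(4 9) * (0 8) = (0 8)(4 9) = [8, 1, 2, 3, 9, 5, 6, 7, 0, 4]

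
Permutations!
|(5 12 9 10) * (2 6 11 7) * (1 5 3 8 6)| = |(1 5 12 9 10 3 8 6 11 7 2)| = 11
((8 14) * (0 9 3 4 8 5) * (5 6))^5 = [14, 1, 2, 5, 0, 8, 4, 7, 9, 6, 10, 11, 12, 13, 3] = (0 14 3 5 8 9 6 4)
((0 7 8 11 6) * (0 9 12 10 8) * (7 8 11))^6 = (6 9 12 10 11) = [0, 1, 2, 3, 4, 5, 9, 7, 8, 12, 11, 6, 10]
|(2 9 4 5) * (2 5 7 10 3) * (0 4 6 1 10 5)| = 12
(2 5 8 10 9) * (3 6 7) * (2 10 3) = (2 5 8 3 6 7)(9 10) = [0, 1, 5, 6, 4, 8, 7, 2, 3, 10, 9]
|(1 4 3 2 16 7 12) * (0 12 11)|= 9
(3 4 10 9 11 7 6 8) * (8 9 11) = (3 4 10 11 7 6 9 8) = [0, 1, 2, 4, 10, 5, 9, 6, 3, 8, 11, 7]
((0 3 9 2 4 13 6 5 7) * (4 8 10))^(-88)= (13)= [0, 1, 2, 3, 4, 5, 6, 7, 8, 9, 10, 11, 12, 13]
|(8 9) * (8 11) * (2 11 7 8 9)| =5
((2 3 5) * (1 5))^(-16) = (5) = [0, 1, 2, 3, 4, 5]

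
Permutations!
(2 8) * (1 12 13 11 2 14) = (1 12 13 11 2 8 14) = [0, 12, 8, 3, 4, 5, 6, 7, 14, 9, 10, 2, 13, 11, 1]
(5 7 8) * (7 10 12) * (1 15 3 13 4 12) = (1 15 3 13 4 12 7 8 5 10) = [0, 15, 2, 13, 12, 10, 6, 8, 5, 9, 1, 11, 7, 4, 14, 3]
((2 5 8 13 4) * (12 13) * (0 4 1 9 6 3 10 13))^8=[2, 6, 8, 13, 5, 12, 10, 7, 0, 3, 1, 11, 4, 9]=(0 2 8)(1 6 10)(3 13 9)(4 5 12)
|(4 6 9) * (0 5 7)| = |(0 5 7)(4 6 9)| = 3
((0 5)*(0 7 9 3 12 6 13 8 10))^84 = [3, 1, 2, 8, 4, 12, 0, 6, 7, 13, 9, 11, 10, 5] = (0 3 8 7 6)(5 12 10 9 13)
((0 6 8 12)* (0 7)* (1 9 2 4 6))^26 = (0 7 12 8 6 4 2 9 1) = [7, 0, 9, 3, 2, 5, 4, 12, 6, 1, 10, 11, 8]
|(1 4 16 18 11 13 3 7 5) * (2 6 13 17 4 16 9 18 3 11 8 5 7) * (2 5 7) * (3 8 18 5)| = |(18)(1 16 8 7 2 6 13 11 17 4 9 5)| = 12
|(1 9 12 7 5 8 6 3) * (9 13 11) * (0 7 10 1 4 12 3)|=|(0 7 5 8 6)(1 13 11 9 3 4 12 10)|=40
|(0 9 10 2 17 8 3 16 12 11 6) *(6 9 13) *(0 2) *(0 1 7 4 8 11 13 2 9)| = |(0 2 17 11)(1 7 4 8 3 16 12 13 6 9 10)| = 44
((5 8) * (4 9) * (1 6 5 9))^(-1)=[0, 4, 2, 3, 9, 6, 1, 7, 5, 8]=(1 4 9 8 5 6)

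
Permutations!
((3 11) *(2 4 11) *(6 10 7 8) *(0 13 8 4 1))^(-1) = (0 1 2 3 11 4 7 10 6 8 13) = [1, 2, 3, 11, 7, 5, 8, 10, 13, 9, 6, 4, 12, 0]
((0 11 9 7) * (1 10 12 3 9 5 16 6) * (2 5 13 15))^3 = (0 15 16 10 9 11 2 6 12 7 13 5 1 3) = [15, 3, 6, 0, 4, 1, 12, 13, 8, 11, 9, 2, 7, 5, 14, 16, 10]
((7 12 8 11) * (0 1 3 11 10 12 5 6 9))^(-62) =(0 3 7 6)(1 11 5 9)(8 10 12) =[3, 11, 2, 7, 4, 9, 0, 6, 10, 1, 12, 5, 8]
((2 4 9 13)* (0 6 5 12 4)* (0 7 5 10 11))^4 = (2 4 7 9 5 13 12) = [0, 1, 4, 3, 7, 13, 6, 9, 8, 5, 10, 11, 2, 12]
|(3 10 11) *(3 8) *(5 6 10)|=|(3 5 6 10 11 8)|=6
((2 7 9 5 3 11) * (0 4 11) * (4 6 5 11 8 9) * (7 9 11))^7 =(0 3 5 6)(2 9 7 4 8 11) =[3, 1, 9, 5, 8, 6, 0, 4, 11, 7, 10, 2]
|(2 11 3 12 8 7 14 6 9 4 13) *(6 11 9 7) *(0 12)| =8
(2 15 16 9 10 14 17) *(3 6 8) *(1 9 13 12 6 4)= (1 9 10 14 17 2 15 16 13 12 6 8 3 4)= [0, 9, 15, 4, 1, 5, 8, 7, 3, 10, 14, 11, 6, 12, 17, 16, 13, 2]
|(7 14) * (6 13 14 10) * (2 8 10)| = 7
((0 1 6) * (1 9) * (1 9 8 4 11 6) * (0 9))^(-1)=(0 9 6 11 4 8)=[9, 1, 2, 3, 8, 5, 11, 7, 0, 6, 10, 4]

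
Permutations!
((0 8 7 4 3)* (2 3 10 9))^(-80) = [0, 1, 2, 3, 4, 5, 6, 7, 8, 9, 10] = (10)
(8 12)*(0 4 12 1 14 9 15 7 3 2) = (0 4 12 8 1 14 9 15 7 3 2) = [4, 14, 0, 2, 12, 5, 6, 3, 1, 15, 10, 11, 8, 13, 9, 7]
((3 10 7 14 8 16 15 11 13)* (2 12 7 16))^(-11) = [0, 1, 8, 10, 4, 5, 6, 12, 14, 9, 16, 13, 2, 3, 7, 11, 15] = (2 8 14 7 12)(3 10 16 15 11 13)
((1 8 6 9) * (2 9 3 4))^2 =(1 6 4 9 8 3 2) =[0, 6, 1, 2, 9, 5, 4, 7, 3, 8]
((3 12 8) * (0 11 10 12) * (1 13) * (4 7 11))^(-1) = (0 3 8 12 10 11 7 4)(1 13) = [3, 13, 2, 8, 0, 5, 6, 4, 12, 9, 11, 7, 10, 1]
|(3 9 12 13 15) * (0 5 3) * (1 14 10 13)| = |(0 5 3 9 12 1 14 10 13 15)| = 10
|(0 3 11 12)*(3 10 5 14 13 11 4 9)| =21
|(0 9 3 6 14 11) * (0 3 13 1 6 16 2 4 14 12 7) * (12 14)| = |(0 9 13 1 6 14 11 3 16 2 4 12 7)| = 13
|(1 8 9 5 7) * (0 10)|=|(0 10)(1 8 9 5 7)|=10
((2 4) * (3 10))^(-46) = (10) = [0, 1, 2, 3, 4, 5, 6, 7, 8, 9, 10]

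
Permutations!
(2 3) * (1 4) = (1 4)(2 3) = [0, 4, 3, 2, 1]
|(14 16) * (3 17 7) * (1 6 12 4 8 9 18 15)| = 24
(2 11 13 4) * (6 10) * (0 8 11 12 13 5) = [8, 1, 12, 3, 2, 0, 10, 7, 11, 9, 6, 5, 13, 4] = (0 8 11 5)(2 12 13 4)(6 10)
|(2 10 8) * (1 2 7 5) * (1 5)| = |(1 2 10 8 7)| = 5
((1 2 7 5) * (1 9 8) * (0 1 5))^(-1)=(0 7 2 1)(5 8 9)=[7, 0, 1, 3, 4, 8, 6, 2, 9, 5]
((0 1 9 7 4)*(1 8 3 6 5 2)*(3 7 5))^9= [8, 9, 1, 6, 0, 2, 3, 4, 7, 5]= (0 8 7 4)(1 9 5 2)(3 6)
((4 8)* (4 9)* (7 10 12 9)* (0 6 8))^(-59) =[12, 1, 2, 3, 10, 5, 9, 0, 4, 7, 6, 11, 8] =(0 12 8 4 10 6 9 7)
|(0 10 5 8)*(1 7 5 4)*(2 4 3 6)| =10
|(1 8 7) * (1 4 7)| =|(1 8)(4 7)| =2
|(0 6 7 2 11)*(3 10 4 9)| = 20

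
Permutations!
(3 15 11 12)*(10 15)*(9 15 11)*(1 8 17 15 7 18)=(1 8 17 15 9 7 18)(3 10 11 12)=[0, 8, 2, 10, 4, 5, 6, 18, 17, 7, 11, 12, 3, 13, 14, 9, 16, 15, 1]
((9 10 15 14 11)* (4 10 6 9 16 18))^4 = (4 11 10 16 15 18 14) = [0, 1, 2, 3, 11, 5, 6, 7, 8, 9, 16, 10, 12, 13, 4, 18, 15, 17, 14]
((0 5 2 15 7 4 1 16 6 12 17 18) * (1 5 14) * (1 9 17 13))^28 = (0 17 14 18 9)(1 12 16 13 6)(2 4 15 5 7) = [17, 12, 4, 3, 15, 7, 1, 2, 8, 0, 10, 11, 16, 6, 18, 5, 13, 14, 9]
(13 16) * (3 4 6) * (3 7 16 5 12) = [0, 1, 2, 4, 6, 12, 7, 16, 8, 9, 10, 11, 3, 5, 14, 15, 13] = (3 4 6 7 16 13 5 12)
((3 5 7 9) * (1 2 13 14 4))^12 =(1 13 4 2 14) =[0, 13, 14, 3, 2, 5, 6, 7, 8, 9, 10, 11, 12, 4, 1]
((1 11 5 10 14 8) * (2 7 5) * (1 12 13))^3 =[0, 7, 10, 3, 4, 8, 6, 14, 1, 9, 12, 5, 11, 2, 13] =(1 7 14 13 2 10 12 11 5 8)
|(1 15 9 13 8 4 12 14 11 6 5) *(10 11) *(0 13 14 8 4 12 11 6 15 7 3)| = 26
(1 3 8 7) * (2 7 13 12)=(1 3 8 13 12 2 7)=[0, 3, 7, 8, 4, 5, 6, 1, 13, 9, 10, 11, 2, 12]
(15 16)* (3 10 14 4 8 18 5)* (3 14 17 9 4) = (3 10 17 9 4 8 18 5 14)(15 16) = [0, 1, 2, 10, 8, 14, 6, 7, 18, 4, 17, 11, 12, 13, 3, 16, 15, 9, 5]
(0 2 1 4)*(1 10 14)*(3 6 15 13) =(0 2 10 14 1 4)(3 6 15 13) =[2, 4, 10, 6, 0, 5, 15, 7, 8, 9, 14, 11, 12, 3, 1, 13]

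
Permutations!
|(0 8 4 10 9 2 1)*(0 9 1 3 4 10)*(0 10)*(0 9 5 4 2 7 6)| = |(0 8 9 7 6)(1 5 4 10)(2 3)| = 20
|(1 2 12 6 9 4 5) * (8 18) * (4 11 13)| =|(1 2 12 6 9 11 13 4 5)(8 18)| =18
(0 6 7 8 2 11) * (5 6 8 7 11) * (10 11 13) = (0 8 2 5 6 13 10 11) = [8, 1, 5, 3, 4, 6, 13, 7, 2, 9, 11, 0, 12, 10]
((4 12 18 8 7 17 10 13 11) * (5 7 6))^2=(4 18 6 7 10 11 12 8 5 17 13)=[0, 1, 2, 3, 18, 17, 7, 10, 5, 9, 11, 12, 8, 4, 14, 15, 16, 13, 6]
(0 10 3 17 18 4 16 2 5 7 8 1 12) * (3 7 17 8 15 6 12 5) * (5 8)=[10, 8, 3, 5, 16, 17, 12, 15, 1, 9, 7, 11, 0, 13, 14, 6, 2, 18, 4]=(0 10 7 15 6 12)(1 8)(2 3 5 17 18 4 16)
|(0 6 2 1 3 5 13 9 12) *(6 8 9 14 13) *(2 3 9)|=6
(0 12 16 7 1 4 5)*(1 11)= (0 12 16 7 11 1 4 5)= [12, 4, 2, 3, 5, 0, 6, 11, 8, 9, 10, 1, 16, 13, 14, 15, 7]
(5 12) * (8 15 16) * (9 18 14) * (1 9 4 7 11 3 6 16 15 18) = (1 9)(3 6 16 8 18 14 4 7 11)(5 12) = [0, 9, 2, 6, 7, 12, 16, 11, 18, 1, 10, 3, 5, 13, 4, 15, 8, 17, 14]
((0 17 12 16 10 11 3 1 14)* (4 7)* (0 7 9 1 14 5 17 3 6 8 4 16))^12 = [5, 8, 2, 17, 11, 4, 16, 0, 10, 6, 14, 7, 1, 13, 12, 15, 3, 9] = (0 5 4 11 7)(1 8 10 14 12)(3 17 9 6 16)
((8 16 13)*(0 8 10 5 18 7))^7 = [7, 1, 2, 3, 4, 10, 6, 18, 0, 9, 13, 11, 12, 16, 14, 15, 8, 17, 5] = (0 7 18 5 10 13 16 8)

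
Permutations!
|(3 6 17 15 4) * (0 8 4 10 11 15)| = |(0 8 4 3 6 17)(10 11 15)| = 6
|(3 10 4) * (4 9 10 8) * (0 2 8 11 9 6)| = |(0 2 8 4 3 11 9 10 6)| = 9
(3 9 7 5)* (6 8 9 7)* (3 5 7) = (6 8 9) = [0, 1, 2, 3, 4, 5, 8, 7, 9, 6]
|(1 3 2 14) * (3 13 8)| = 6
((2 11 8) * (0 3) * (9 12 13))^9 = (13)(0 3) = [3, 1, 2, 0, 4, 5, 6, 7, 8, 9, 10, 11, 12, 13]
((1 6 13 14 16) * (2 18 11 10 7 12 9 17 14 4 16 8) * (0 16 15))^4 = (0 13 16 4 1 15 6)(2 7 14 11 9)(8 10 17 18 12) = [13, 15, 7, 3, 1, 5, 0, 14, 10, 2, 17, 9, 8, 16, 11, 6, 4, 18, 12]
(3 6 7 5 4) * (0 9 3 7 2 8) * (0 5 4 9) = (2 8 5 9 3 6)(4 7) = [0, 1, 8, 6, 7, 9, 2, 4, 5, 3]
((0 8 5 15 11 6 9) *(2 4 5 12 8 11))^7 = (0 9 6 11)(2 15 5 4)(8 12) = [9, 1, 15, 3, 2, 4, 11, 7, 12, 6, 10, 0, 8, 13, 14, 5]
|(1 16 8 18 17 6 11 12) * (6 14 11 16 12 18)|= |(1 12)(6 16 8)(11 18 17 14)|= 12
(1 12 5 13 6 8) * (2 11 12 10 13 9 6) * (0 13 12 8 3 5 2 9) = [13, 10, 11, 5, 4, 0, 3, 7, 1, 6, 12, 8, 2, 9] = (0 13 9 6 3 5)(1 10 12 2 11 8)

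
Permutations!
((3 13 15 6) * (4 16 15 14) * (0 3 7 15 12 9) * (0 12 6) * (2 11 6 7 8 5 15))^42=(0 14 7 6 15 13 16 11 5 3 4 2 8)=[14, 1, 8, 4, 2, 3, 15, 6, 0, 9, 10, 5, 12, 16, 7, 13, 11]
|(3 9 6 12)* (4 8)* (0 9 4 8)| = |(0 9 6 12 3 4)| = 6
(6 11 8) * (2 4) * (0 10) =(0 10)(2 4)(6 11 8) =[10, 1, 4, 3, 2, 5, 11, 7, 6, 9, 0, 8]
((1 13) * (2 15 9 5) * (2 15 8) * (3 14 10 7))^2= (3 10)(5 9 15)(7 14)= [0, 1, 2, 10, 4, 9, 6, 14, 8, 15, 3, 11, 12, 13, 7, 5]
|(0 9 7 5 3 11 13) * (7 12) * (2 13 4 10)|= |(0 9 12 7 5 3 11 4 10 2 13)|= 11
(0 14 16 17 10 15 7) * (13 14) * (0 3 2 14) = [13, 1, 14, 2, 4, 5, 6, 3, 8, 9, 15, 11, 12, 0, 16, 7, 17, 10] = (0 13)(2 14 16 17 10 15 7 3)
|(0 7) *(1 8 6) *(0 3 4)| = |(0 7 3 4)(1 8 6)| = 12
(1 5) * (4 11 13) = [0, 5, 2, 3, 11, 1, 6, 7, 8, 9, 10, 13, 12, 4] = (1 5)(4 11 13)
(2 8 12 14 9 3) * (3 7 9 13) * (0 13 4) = (0 13 3 2 8 12 14 4)(7 9) = [13, 1, 8, 2, 0, 5, 6, 9, 12, 7, 10, 11, 14, 3, 4]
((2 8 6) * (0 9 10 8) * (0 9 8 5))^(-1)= (0 5 10 9 2 6 8)= [5, 1, 6, 3, 4, 10, 8, 7, 0, 2, 9]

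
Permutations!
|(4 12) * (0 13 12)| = |(0 13 12 4)| = 4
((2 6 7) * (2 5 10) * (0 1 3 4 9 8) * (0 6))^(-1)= [2, 0, 10, 1, 3, 7, 8, 6, 9, 4, 5]= (0 2 10 5 7 6 8 9 4 3 1)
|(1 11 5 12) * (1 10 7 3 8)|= |(1 11 5 12 10 7 3 8)|= 8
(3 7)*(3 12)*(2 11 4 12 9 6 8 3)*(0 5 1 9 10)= (0 5 1 9 6 8 3 7 10)(2 11 4 12)= [5, 9, 11, 7, 12, 1, 8, 10, 3, 6, 0, 4, 2]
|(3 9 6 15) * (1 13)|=4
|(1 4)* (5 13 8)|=6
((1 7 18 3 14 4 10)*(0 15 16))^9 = (1 18 14 10 7 3 4) = [0, 18, 2, 4, 1, 5, 6, 3, 8, 9, 7, 11, 12, 13, 10, 15, 16, 17, 14]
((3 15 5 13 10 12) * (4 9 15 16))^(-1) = (3 12 10 13 5 15 9 4 16) = [0, 1, 2, 12, 16, 15, 6, 7, 8, 4, 13, 11, 10, 5, 14, 9, 3]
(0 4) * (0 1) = (0 4 1) = [4, 0, 2, 3, 1]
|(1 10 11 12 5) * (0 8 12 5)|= 12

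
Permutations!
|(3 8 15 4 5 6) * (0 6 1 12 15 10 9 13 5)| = |(0 6 3 8 10 9 13 5 1 12 15 4)| = 12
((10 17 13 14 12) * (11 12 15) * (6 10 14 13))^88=(6 10 17)=[0, 1, 2, 3, 4, 5, 10, 7, 8, 9, 17, 11, 12, 13, 14, 15, 16, 6]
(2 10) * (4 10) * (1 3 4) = (1 3 4 10 2) = [0, 3, 1, 4, 10, 5, 6, 7, 8, 9, 2]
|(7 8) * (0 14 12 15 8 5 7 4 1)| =14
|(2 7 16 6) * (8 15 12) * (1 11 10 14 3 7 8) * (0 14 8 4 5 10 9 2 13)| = |(0 14 3 7 16 6 13)(1 11 9 2 4 5 10 8 15 12)| = 70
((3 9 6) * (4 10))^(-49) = (3 6 9)(4 10) = [0, 1, 2, 6, 10, 5, 9, 7, 8, 3, 4]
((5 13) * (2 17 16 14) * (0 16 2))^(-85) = (0 14 16)(2 17)(5 13) = [14, 1, 17, 3, 4, 13, 6, 7, 8, 9, 10, 11, 12, 5, 16, 15, 0, 2]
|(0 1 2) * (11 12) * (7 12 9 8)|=|(0 1 2)(7 12 11 9 8)|=15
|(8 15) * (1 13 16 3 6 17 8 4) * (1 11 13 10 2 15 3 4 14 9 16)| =20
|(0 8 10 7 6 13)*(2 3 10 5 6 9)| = |(0 8 5 6 13)(2 3 10 7 9)| = 5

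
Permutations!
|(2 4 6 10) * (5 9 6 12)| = 7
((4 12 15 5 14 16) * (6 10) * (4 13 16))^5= (6 10)(13 16)= [0, 1, 2, 3, 4, 5, 10, 7, 8, 9, 6, 11, 12, 16, 14, 15, 13]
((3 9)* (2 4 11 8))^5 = [0, 1, 4, 9, 11, 5, 6, 7, 2, 3, 10, 8] = (2 4 11 8)(3 9)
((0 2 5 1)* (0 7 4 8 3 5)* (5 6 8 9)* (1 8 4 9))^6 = (1 6 8 9)(3 5 7 4) = [0, 6, 2, 5, 3, 7, 8, 4, 9, 1]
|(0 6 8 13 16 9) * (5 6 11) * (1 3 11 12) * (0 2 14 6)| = |(0 12 1 3 11 5)(2 14 6 8 13 16 9)| = 42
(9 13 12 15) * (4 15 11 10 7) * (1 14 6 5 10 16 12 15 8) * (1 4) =(1 14 6 5 10 7)(4 8)(9 13 15)(11 16 12) =[0, 14, 2, 3, 8, 10, 5, 1, 4, 13, 7, 16, 11, 15, 6, 9, 12]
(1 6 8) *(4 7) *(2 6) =[0, 2, 6, 3, 7, 5, 8, 4, 1] =(1 2 6 8)(4 7)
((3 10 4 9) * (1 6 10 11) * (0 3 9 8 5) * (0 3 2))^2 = [0, 10, 2, 1, 5, 11, 4, 7, 3, 9, 8, 6] = (1 10 8 3)(4 5 11 6)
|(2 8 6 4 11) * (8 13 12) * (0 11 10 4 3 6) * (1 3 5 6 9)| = |(0 11 2 13 12 8)(1 3 9)(4 10)(5 6)| = 6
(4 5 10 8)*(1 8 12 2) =(1 8 4 5 10 12 2) =[0, 8, 1, 3, 5, 10, 6, 7, 4, 9, 12, 11, 2]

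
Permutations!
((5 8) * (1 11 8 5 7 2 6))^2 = (1 8 2)(6 11 7) = [0, 8, 1, 3, 4, 5, 11, 6, 2, 9, 10, 7]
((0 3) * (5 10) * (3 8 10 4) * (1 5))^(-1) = (0 3 4 5 1 10 8) = [3, 10, 2, 4, 5, 1, 6, 7, 0, 9, 8]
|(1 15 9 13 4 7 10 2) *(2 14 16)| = |(1 15 9 13 4 7 10 14 16 2)| = 10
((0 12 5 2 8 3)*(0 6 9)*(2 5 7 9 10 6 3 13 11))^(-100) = (13) = [0, 1, 2, 3, 4, 5, 6, 7, 8, 9, 10, 11, 12, 13]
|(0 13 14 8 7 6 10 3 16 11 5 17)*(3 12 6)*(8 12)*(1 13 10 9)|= 18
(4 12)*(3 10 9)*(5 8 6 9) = (3 10 5 8 6 9)(4 12) = [0, 1, 2, 10, 12, 8, 9, 7, 6, 3, 5, 11, 4]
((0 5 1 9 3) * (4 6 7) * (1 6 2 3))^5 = (0 2 7 5 3 4 6)(1 9) = [2, 9, 7, 4, 6, 3, 0, 5, 8, 1]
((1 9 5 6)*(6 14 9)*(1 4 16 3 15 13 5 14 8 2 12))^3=[0, 16, 6, 5, 15, 12, 3, 7, 1, 14, 10, 11, 4, 2, 9, 8, 13]=(1 16 13 2 6 3 5 12 4 15 8)(9 14)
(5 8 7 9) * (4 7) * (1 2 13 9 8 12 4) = (1 2 13 9 5 12 4 7 8) = [0, 2, 13, 3, 7, 12, 6, 8, 1, 5, 10, 11, 4, 9]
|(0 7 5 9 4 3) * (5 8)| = |(0 7 8 5 9 4 3)| = 7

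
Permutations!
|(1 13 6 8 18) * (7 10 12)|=15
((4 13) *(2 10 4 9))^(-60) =[0, 1, 2, 3, 4, 5, 6, 7, 8, 9, 10, 11, 12, 13] =(13)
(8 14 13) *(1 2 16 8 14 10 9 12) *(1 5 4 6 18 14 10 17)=(1 2 16 8 17)(4 6 18 14 13 10 9 12 5)=[0, 2, 16, 3, 6, 4, 18, 7, 17, 12, 9, 11, 5, 10, 13, 15, 8, 1, 14]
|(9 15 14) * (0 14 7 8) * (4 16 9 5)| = |(0 14 5 4 16 9 15 7 8)| = 9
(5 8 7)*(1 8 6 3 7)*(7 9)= (1 8)(3 9 7 5 6)= [0, 8, 2, 9, 4, 6, 3, 5, 1, 7]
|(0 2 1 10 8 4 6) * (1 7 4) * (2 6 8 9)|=14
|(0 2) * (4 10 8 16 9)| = 10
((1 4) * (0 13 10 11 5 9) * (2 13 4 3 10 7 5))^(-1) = (0 9 5 7 13 2 11 10 3 1 4) = [9, 4, 11, 1, 0, 7, 6, 13, 8, 5, 3, 10, 12, 2]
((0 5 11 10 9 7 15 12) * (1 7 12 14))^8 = (15)(0 11 9)(5 10 12) = [11, 1, 2, 3, 4, 10, 6, 7, 8, 0, 12, 9, 5, 13, 14, 15]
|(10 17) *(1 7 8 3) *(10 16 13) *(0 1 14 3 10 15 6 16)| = 12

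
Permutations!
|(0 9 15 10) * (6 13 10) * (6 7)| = |(0 9 15 7 6 13 10)| = 7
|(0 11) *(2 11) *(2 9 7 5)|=|(0 9 7 5 2 11)|=6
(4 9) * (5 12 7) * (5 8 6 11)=[0, 1, 2, 3, 9, 12, 11, 8, 6, 4, 10, 5, 7]=(4 9)(5 12 7 8 6 11)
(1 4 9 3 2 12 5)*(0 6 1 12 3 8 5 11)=[6, 4, 3, 2, 9, 12, 1, 7, 5, 8, 10, 0, 11]=(0 6 1 4 9 8 5 12 11)(2 3)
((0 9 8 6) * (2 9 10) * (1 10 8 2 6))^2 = (0 1 6 8 10) = [1, 6, 2, 3, 4, 5, 8, 7, 10, 9, 0]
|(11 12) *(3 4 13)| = 6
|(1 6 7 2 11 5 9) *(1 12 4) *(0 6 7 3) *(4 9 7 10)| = 12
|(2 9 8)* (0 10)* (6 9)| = 4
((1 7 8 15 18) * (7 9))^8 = (1 7 15)(8 18 9) = [0, 7, 2, 3, 4, 5, 6, 15, 18, 8, 10, 11, 12, 13, 14, 1, 16, 17, 9]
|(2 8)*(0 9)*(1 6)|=2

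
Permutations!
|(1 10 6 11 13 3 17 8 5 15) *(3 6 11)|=|(1 10 11 13 6 3 17 8 5 15)|=10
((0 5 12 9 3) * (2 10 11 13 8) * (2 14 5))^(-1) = (0 3 9 12 5 14 8 13 11 10 2) = [3, 1, 0, 9, 4, 14, 6, 7, 13, 12, 2, 10, 5, 11, 8]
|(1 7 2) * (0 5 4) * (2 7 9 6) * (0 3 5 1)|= |(0 1 9 6 2)(3 5 4)|= 15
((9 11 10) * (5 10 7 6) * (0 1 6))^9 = (0 1 6 5 10 9 11 7) = [1, 6, 2, 3, 4, 10, 5, 0, 8, 11, 9, 7]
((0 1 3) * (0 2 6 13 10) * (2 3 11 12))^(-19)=[6, 13, 1, 3, 4, 5, 11, 7, 8, 9, 2, 10, 0, 12]=(0 6 11 10 2 1 13 12)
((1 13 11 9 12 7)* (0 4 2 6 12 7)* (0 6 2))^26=(1 13 11 9 7)=[0, 13, 2, 3, 4, 5, 6, 1, 8, 7, 10, 9, 12, 11]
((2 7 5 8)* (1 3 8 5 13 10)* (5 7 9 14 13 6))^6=(1 13 9 8)(2 3 10 14)=[0, 13, 3, 10, 4, 5, 6, 7, 1, 8, 14, 11, 12, 9, 2]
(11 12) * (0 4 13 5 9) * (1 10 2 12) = (0 4 13 5 9)(1 10 2 12 11) = [4, 10, 12, 3, 13, 9, 6, 7, 8, 0, 2, 1, 11, 5]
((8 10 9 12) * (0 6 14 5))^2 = [14, 1, 2, 3, 4, 6, 5, 7, 9, 8, 12, 11, 10, 13, 0] = (0 14)(5 6)(8 9)(10 12)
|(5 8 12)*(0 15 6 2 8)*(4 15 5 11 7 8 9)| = |(0 5)(2 9 4 15 6)(7 8 12 11)| = 20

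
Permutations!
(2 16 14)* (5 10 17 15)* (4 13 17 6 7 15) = [0, 1, 16, 3, 13, 10, 7, 15, 8, 9, 6, 11, 12, 17, 2, 5, 14, 4] = (2 16 14)(4 13 17)(5 10 6 7 15)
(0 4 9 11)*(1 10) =[4, 10, 2, 3, 9, 5, 6, 7, 8, 11, 1, 0] =(0 4 9 11)(1 10)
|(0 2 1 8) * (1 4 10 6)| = |(0 2 4 10 6 1 8)| = 7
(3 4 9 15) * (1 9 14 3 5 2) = (1 9 15 5 2)(3 4 14) = [0, 9, 1, 4, 14, 2, 6, 7, 8, 15, 10, 11, 12, 13, 3, 5]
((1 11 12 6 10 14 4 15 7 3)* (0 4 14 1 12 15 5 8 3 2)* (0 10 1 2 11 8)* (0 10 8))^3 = (15)(0 10 3 1 5 8 6 4 2 12) = [10, 5, 12, 1, 2, 8, 4, 7, 6, 9, 3, 11, 0, 13, 14, 15]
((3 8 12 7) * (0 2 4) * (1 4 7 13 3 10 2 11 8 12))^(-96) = (13)(0 4 1 8 11) = [4, 8, 2, 3, 1, 5, 6, 7, 11, 9, 10, 0, 12, 13]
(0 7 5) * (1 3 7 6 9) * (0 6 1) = (0 1 3 7 5 6 9) = [1, 3, 2, 7, 4, 6, 9, 5, 8, 0]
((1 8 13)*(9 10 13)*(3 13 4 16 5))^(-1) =(1 13 3 5 16 4 10 9 8) =[0, 13, 2, 5, 10, 16, 6, 7, 1, 8, 9, 11, 12, 3, 14, 15, 4]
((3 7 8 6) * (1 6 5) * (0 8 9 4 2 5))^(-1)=(0 8)(1 5 2 4 9 7 3 6)=[8, 5, 4, 6, 9, 2, 1, 3, 0, 7]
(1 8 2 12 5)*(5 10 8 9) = (1 9 5)(2 12 10 8) = [0, 9, 12, 3, 4, 1, 6, 7, 2, 5, 8, 11, 10]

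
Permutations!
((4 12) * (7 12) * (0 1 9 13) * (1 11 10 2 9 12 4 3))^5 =(0 13 9 2 10 11)(1 3 12)(4 7) =[13, 3, 10, 12, 7, 5, 6, 4, 8, 2, 11, 0, 1, 9]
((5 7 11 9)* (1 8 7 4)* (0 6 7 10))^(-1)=(0 10 8 1 4 5 9 11 7 6)=[10, 4, 2, 3, 5, 9, 0, 6, 1, 11, 8, 7]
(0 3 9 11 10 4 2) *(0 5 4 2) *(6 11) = [3, 1, 5, 9, 0, 4, 11, 7, 8, 6, 2, 10] = (0 3 9 6 11 10 2 5 4)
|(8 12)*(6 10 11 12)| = |(6 10 11 12 8)| = 5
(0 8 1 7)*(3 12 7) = [8, 3, 2, 12, 4, 5, 6, 0, 1, 9, 10, 11, 7] = (0 8 1 3 12 7)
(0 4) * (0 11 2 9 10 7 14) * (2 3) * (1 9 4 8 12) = (0 8 12 1 9 10 7 14)(2 4 11 3) = [8, 9, 4, 2, 11, 5, 6, 14, 12, 10, 7, 3, 1, 13, 0]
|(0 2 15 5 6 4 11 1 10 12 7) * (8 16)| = 22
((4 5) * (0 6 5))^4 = (6) = [0, 1, 2, 3, 4, 5, 6]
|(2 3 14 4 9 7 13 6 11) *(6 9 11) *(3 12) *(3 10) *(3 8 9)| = |(2 12 10 8 9 7 13 3 14 4 11)| = 11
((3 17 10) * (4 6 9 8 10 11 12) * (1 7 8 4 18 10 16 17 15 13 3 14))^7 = (1 18 17 7 10 11 8 14 12 16)(3 15 13)(4 6 9) = [0, 18, 2, 15, 6, 5, 9, 10, 14, 4, 11, 8, 16, 3, 12, 13, 1, 7, 17]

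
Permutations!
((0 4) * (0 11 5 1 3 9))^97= (0 9 3 1 5 11 4)= [9, 5, 2, 1, 0, 11, 6, 7, 8, 3, 10, 4]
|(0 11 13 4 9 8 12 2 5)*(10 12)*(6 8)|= 11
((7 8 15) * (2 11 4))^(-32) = (2 11 4)(7 8 15) = [0, 1, 11, 3, 2, 5, 6, 8, 15, 9, 10, 4, 12, 13, 14, 7]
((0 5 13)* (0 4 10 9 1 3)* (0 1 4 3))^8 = [3, 13, 2, 5, 9, 1, 6, 7, 8, 10, 4, 11, 12, 0] = (0 3 5 1 13)(4 9 10)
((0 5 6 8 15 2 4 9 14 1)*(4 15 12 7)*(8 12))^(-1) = (0 1 14 9 4 7 12 6 5)(2 15) = [1, 14, 15, 3, 7, 0, 5, 12, 8, 4, 10, 11, 6, 13, 9, 2]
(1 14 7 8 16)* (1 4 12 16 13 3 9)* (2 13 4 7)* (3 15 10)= [0, 14, 13, 9, 12, 5, 6, 8, 4, 1, 3, 11, 16, 15, 2, 10, 7]= (1 14 2 13 15 10 3 9)(4 12 16 7 8)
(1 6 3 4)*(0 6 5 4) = (0 6 3)(1 5 4) = [6, 5, 2, 0, 1, 4, 3]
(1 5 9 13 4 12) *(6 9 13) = [0, 5, 2, 3, 12, 13, 9, 7, 8, 6, 10, 11, 1, 4] = (1 5 13 4 12)(6 9)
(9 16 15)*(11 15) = (9 16 11 15) = [0, 1, 2, 3, 4, 5, 6, 7, 8, 16, 10, 15, 12, 13, 14, 9, 11]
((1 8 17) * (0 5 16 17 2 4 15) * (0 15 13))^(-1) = (0 13 4 2 8 1 17 16 5) = [13, 17, 8, 3, 2, 0, 6, 7, 1, 9, 10, 11, 12, 4, 14, 15, 5, 16]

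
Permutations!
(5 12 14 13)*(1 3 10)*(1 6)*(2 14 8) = (1 3 10 6)(2 14 13 5 12 8) = [0, 3, 14, 10, 4, 12, 1, 7, 2, 9, 6, 11, 8, 5, 13]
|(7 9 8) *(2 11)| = 6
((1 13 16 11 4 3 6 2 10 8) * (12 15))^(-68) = (1 16 4 6 10)(2 8 13 11 3) = [0, 16, 8, 2, 6, 5, 10, 7, 13, 9, 1, 3, 12, 11, 14, 15, 4]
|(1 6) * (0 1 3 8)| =|(0 1 6 3 8)| =5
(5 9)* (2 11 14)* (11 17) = (2 17 11 14)(5 9) = [0, 1, 17, 3, 4, 9, 6, 7, 8, 5, 10, 14, 12, 13, 2, 15, 16, 11]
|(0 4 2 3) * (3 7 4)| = 6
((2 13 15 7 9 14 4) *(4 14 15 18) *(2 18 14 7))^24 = (18) = [0, 1, 2, 3, 4, 5, 6, 7, 8, 9, 10, 11, 12, 13, 14, 15, 16, 17, 18]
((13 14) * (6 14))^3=(14)=[0, 1, 2, 3, 4, 5, 6, 7, 8, 9, 10, 11, 12, 13, 14]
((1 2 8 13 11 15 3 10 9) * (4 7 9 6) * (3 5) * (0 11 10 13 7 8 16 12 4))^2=(0 15 3 10)(1 16 4 7)(2 12 8 9)(5 13 6 11)=[15, 16, 12, 10, 7, 13, 11, 1, 9, 2, 0, 5, 8, 6, 14, 3, 4]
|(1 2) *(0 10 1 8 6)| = 6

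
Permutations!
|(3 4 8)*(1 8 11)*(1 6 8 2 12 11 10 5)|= 10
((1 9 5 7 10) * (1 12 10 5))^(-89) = (1 9)(5 7)(10 12) = [0, 9, 2, 3, 4, 7, 6, 5, 8, 1, 12, 11, 10]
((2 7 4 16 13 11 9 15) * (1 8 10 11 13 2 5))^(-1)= (1 5 15 9 11 10 8)(2 16 4 7)= [0, 5, 16, 3, 7, 15, 6, 2, 1, 11, 8, 10, 12, 13, 14, 9, 4]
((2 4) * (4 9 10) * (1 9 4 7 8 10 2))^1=(1 9 2 4)(7 8 10)=[0, 9, 4, 3, 1, 5, 6, 8, 10, 2, 7]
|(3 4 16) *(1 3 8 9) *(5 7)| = |(1 3 4 16 8 9)(5 7)| = 6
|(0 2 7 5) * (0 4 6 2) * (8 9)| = 10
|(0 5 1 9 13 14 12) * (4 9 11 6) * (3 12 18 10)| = |(0 5 1 11 6 4 9 13 14 18 10 3 12)| = 13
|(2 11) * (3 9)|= |(2 11)(3 9)|= 2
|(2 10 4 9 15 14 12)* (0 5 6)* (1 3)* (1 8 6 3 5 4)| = |(0 4 9 15 14 12 2 10 1 5 3 8 6)| = 13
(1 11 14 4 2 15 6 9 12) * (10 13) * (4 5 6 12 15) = (1 11 14 5 6 9 15 12)(2 4)(10 13) = [0, 11, 4, 3, 2, 6, 9, 7, 8, 15, 13, 14, 1, 10, 5, 12]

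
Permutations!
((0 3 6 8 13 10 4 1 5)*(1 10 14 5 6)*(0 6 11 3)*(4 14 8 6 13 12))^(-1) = (1 3 11)(4 12 8 13 5 14 10) = [0, 3, 2, 11, 12, 14, 6, 7, 13, 9, 4, 1, 8, 5, 10]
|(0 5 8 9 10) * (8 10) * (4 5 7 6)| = 6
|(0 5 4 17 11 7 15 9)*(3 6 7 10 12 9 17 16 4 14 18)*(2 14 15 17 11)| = 14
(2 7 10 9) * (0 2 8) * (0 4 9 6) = (0 2 7 10 6)(4 9 8) = [2, 1, 7, 3, 9, 5, 0, 10, 4, 8, 6]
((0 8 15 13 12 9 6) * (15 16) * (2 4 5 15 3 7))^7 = [5, 1, 6, 12, 0, 8, 4, 9, 15, 2, 10, 11, 7, 3, 14, 16, 13] = (0 5 8 15 16 13 3 12 7 9 2 6 4)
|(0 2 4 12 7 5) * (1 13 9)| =6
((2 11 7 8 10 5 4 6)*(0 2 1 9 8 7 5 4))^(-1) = (0 5 11 2)(1 6 4 10 8 9) = [5, 6, 0, 3, 10, 11, 4, 7, 9, 1, 8, 2]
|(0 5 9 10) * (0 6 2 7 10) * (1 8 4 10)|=|(0 5 9)(1 8 4 10 6 2 7)|=21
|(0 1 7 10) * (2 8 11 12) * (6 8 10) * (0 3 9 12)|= 30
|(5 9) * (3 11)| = |(3 11)(5 9)| = 2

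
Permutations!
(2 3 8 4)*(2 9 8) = (2 3)(4 9 8) = [0, 1, 3, 2, 9, 5, 6, 7, 4, 8]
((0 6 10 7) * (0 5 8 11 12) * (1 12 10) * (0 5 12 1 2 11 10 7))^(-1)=(0 10 8 5 12 7 11 2 6)=[10, 1, 6, 3, 4, 12, 0, 11, 5, 9, 8, 2, 7]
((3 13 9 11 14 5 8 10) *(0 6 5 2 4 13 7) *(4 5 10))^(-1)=(0 7 3 10 6)(2 14 11 9 13 4 8 5)=[7, 1, 14, 10, 8, 2, 0, 3, 5, 13, 6, 9, 12, 4, 11]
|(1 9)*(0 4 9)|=4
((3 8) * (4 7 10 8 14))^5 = (3 8 10 7 4 14) = [0, 1, 2, 8, 14, 5, 6, 4, 10, 9, 7, 11, 12, 13, 3]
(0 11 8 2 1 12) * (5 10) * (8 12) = (0 11 12)(1 8 2)(5 10) = [11, 8, 1, 3, 4, 10, 6, 7, 2, 9, 5, 12, 0]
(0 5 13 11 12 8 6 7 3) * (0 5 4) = (0 4)(3 5 13 11 12 8 6 7) = [4, 1, 2, 5, 0, 13, 7, 3, 6, 9, 10, 12, 8, 11]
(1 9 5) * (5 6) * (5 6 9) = (9)(1 5) = [0, 5, 2, 3, 4, 1, 6, 7, 8, 9]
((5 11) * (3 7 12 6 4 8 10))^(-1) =(3 10 8 4 6 12 7)(5 11) =[0, 1, 2, 10, 6, 11, 12, 3, 4, 9, 8, 5, 7]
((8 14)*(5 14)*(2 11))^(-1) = (2 11)(5 8 14) = [0, 1, 11, 3, 4, 8, 6, 7, 14, 9, 10, 2, 12, 13, 5]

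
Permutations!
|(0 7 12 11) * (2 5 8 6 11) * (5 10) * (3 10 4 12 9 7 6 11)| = |(0 6 3 10 5 8 11)(2 4 12)(7 9)| = 42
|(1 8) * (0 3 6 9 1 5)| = 7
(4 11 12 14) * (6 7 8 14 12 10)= (4 11 10 6 7 8 14)= [0, 1, 2, 3, 11, 5, 7, 8, 14, 9, 6, 10, 12, 13, 4]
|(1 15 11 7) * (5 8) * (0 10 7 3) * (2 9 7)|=18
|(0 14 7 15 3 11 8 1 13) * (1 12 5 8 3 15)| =|(15)(0 14 7 1 13)(3 11)(5 8 12)| =30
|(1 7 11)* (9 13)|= |(1 7 11)(9 13)|= 6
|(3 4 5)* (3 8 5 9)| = |(3 4 9)(5 8)| = 6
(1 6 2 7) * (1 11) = (1 6 2 7 11) = [0, 6, 7, 3, 4, 5, 2, 11, 8, 9, 10, 1]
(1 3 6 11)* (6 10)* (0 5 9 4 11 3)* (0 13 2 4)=[5, 13, 4, 10, 11, 9, 3, 7, 8, 0, 6, 1, 12, 2]=(0 5 9)(1 13 2 4 11)(3 10 6)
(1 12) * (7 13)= (1 12)(7 13)= [0, 12, 2, 3, 4, 5, 6, 13, 8, 9, 10, 11, 1, 7]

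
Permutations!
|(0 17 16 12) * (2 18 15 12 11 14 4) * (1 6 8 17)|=13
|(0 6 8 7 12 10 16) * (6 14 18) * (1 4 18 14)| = |(0 1 4 18 6 8 7 12 10 16)| = 10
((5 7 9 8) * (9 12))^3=(5 9 7 8 12)=[0, 1, 2, 3, 4, 9, 6, 8, 12, 7, 10, 11, 5]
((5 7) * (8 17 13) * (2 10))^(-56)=(8 17 13)=[0, 1, 2, 3, 4, 5, 6, 7, 17, 9, 10, 11, 12, 8, 14, 15, 16, 13]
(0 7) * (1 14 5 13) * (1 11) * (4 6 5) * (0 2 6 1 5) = (0 7 2 6)(1 14 4)(5 13 11) = [7, 14, 6, 3, 1, 13, 0, 2, 8, 9, 10, 5, 12, 11, 4]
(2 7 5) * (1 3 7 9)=(1 3 7 5 2 9)=[0, 3, 9, 7, 4, 2, 6, 5, 8, 1]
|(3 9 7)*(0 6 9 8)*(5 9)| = 7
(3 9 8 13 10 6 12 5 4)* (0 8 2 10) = (0 8 13)(2 10 6 12 5 4 3 9) = [8, 1, 10, 9, 3, 4, 12, 7, 13, 2, 6, 11, 5, 0]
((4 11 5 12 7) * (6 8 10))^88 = (4 12 11 7 5)(6 8 10) = [0, 1, 2, 3, 12, 4, 8, 5, 10, 9, 6, 7, 11]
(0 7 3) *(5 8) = (0 7 3)(5 8) = [7, 1, 2, 0, 4, 8, 6, 3, 5]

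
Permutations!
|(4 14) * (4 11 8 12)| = |(4 14 11 8 12)| = 5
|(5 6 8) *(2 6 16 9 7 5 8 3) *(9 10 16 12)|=12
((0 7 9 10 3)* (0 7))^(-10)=(3 9)(7 10)=[0, 1, 2, 9, 4, 5, 6, 10, 8, 3, 7]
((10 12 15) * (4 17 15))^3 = [0, 1, 2, 3, 10, 5, 6, 7, 8, 9, 17, 11, 15, 13, 14, 4, 16, 12] = (4 10 17 12 15)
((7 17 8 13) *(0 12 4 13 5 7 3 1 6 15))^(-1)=(0 15 6 1 3 13 4 12)(5 8 17 7)=[15, 3, 2, 13, 12, 8, 1, 5, 17, 9, 10, 11, 0, 4, 14, 6, 16, 7]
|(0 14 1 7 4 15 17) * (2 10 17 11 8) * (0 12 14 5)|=22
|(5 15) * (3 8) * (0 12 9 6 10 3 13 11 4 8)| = |(0 12 9 6 10 3)(4 8 13 11)(5 15)| = 12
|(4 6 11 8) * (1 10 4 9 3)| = 8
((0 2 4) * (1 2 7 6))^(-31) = (0 4 2 1 6 7) = [4, 6, 1, 3, 2, 5, 7, 0]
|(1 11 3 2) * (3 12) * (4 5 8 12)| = |(1 11 4 5 8 12 3 2)| = 8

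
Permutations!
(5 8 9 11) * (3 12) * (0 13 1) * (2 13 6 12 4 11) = (0 6 12 3 4 11 5 8 9 2 13 1) = [6, 0, 13, 4, 11, 8, 12, 7, 9, 2, 10, 5, 3, 1]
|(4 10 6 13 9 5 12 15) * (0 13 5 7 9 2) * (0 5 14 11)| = |(0 13 2 5 12 15 4 10 6 14 11)(7 9)| = 22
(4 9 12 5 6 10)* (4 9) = (5 6 10 9 12) = [0, 1, 2, 3, 4, 6, 10, 7, 8, 12, 9, 11, 5]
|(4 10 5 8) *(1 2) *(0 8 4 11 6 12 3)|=|(0 8 11 6 12 3)(1 2)(4 10 5)|=6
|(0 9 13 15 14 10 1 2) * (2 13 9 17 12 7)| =|(0 17 12 7 2)(1 13 15 14 10)| =5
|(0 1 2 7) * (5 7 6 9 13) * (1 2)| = |(0 2 6 9 13 5 7)| = 7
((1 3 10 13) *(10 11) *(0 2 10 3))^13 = [13, 10, 1, 11, 4, 5, 6, 7, 8, 9, 0, 3, 12, 2] = (0 13 2 1 10)(3 11)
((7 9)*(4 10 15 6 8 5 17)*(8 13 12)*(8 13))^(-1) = [0, 1, 2, 3, 17, 8, 15, 9, 6, 7, 4, 11, 13, 12, 14, 10, 16, 5] = (4 17 5 8 6 15 10)(7 9)(12 13)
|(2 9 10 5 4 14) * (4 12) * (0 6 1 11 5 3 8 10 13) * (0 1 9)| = 33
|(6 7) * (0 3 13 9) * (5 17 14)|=12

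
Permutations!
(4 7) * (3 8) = (3 8)(4 7) = [0, 1, 2, 8, 7, 5, 6, 4, 3]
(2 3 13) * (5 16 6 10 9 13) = (2 3 5 16 6 10 9 13) = [0, 1, 3, 5, 4, 16, 10, 7, 8, 13, 9, 11, 12, 2, 14, 15, 6]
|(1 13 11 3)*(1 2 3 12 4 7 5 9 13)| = |(2 3)(4 7 5 9 13 11 12)| = 14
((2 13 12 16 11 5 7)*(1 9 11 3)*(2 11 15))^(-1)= (1 3 16 12 13 2 15 9)(5 11 7)= [0, 3, 15, 16, 4, 11, 6, 5, 8, 1, 10, 7, 13, 2, 14, 9, 12]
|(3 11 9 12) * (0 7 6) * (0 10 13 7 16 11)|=|(0 16 11 9 12 3)(6 10 13 7)|=12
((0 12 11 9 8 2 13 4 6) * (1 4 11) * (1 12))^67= [6, 0, 11, 3, 1, 5, 4, 7, 13, 2, 10, 8, 12, 9]= (0 6 4 1)(2 11 8 13 9)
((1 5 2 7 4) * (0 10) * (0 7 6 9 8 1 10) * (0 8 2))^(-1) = [5, 8, 9, 3, 7, 1, 2, 10, 0, 6, 4] = (0 5 1 8)(2 9 6)(4 7 10)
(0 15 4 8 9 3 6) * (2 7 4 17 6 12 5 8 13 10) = (0 15 17 6)(2 7 4 13 10)(3 12 5 8 9) = [15, 1, 7, 12, 13, 8, 0, 4, 9, 3, 2, 11, 5, 10, 14, 17, 16, 6]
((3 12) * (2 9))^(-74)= (12)= [0, 1, 2, 3, 4, 5, 6, 7, 8, 9, 10, 11, 12]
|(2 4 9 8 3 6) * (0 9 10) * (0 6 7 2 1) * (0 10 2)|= |(0 9 8 3 7)(1 10 6)(2 4)|= 30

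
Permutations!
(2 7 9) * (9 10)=(2 7 10 9)=[0, 1, 7, 3, 4, 5, 6, 10, 8, 2, 9]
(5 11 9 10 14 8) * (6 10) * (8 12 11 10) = (5 10 14 12 11 9 6 8) = [0, 1, 2, 3, 4, 10, 8, 7, 5, 6, 14, 9, 11, 13, 12]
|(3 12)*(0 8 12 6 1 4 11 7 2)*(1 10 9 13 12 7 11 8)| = 6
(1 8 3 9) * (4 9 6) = (1 8 3 6 4 9) = [0, 8, 2, 6, 9, 5, 4, 7, 3, 1]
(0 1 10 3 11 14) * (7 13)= (0 1 10 3 11 14)(7 13)= [1, 10, 2, 11, 4, 5, 6, 13, 8, 9, 3, 14, 12, 7, 0]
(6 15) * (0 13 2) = (0 13 2)(6 15) = [13, 1, 0, 3, 4, 5, 15, 7, 8, 9, 10, 11, 12, 2, 14, 6]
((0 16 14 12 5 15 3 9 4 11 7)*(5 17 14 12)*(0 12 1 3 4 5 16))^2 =(1 9 15 11 12 14)(3 5 4 7 17 16) =[0, 9, 2, 5, 7, 4, 6, 17, 8, 15, 10, 12, 14, 13, 1, 11, 3, 16]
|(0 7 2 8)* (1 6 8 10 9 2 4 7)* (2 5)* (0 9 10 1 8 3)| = 8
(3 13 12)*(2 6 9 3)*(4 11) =(2 6 9 3 13 12)(4 11) =[0, 1, 6, 13, 11, 5, 9, 7, 8, 3, 10, 4, 2, 12]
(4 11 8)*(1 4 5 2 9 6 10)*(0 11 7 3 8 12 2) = [11, 4, 9, 8, 7, 0, 10, 3, 5, 6, 1, 12, 2] = (0 11 12 2 9 6 10 1 4 7 3 8 5)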